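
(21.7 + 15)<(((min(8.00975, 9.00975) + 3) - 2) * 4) False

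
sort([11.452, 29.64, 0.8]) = [0.8, 11.452, 29.64]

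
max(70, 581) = 581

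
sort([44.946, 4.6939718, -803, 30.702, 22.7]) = [-803, 4.6939718, 22.7, 30.702, 44.946]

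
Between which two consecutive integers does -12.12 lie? -13 and -12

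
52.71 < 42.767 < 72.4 False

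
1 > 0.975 True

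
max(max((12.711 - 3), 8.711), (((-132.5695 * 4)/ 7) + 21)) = 9.711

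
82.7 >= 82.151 True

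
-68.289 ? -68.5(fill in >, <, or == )>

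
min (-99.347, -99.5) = -99.5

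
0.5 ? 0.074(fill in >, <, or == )>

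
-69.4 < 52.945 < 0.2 False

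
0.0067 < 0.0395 True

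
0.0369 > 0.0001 True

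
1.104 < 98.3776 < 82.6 False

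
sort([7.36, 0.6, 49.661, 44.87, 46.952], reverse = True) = [49.661, 46.952, 44.87, 7.36, 0.6]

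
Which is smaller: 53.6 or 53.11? 53.11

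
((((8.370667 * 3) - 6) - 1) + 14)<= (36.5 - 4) True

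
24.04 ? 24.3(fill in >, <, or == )<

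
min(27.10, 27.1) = 27.10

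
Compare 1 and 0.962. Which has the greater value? 1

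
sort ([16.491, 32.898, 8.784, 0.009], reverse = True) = [32.898, 16.491, 8.784, 0.009]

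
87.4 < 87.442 True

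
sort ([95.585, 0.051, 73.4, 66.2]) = [0.051, 66.2, 73.4, 95.585]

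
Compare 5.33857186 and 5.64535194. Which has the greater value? 5.64535194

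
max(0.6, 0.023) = 0.6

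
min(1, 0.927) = 0.927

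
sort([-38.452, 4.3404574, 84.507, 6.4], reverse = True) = [84.507, 6.4, 4.3404574, -38.452]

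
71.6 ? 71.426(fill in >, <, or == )>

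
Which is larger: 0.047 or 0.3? 0.3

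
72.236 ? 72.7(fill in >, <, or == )<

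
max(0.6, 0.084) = 0.6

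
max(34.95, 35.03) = 35.03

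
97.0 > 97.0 False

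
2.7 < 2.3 False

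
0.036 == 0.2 False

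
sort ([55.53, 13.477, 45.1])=[13.477, 45.1, 55.53]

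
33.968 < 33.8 False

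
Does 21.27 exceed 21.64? No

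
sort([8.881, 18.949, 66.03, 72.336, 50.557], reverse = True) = [72.336, 66.03, 50.557, 18.949, 8.881]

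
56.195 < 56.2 True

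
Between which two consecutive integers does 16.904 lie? 16 and 17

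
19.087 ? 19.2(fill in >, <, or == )<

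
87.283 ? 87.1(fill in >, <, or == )>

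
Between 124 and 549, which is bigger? 549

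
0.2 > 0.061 True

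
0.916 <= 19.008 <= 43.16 True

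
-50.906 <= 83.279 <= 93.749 True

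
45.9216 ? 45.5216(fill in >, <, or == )>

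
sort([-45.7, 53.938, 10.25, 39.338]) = [-45.7, 10.25, 39.338, 53.938]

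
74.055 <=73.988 False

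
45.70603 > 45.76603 False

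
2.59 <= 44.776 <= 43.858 False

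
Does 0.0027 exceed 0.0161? No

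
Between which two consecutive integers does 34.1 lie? 34 and 35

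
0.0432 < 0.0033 False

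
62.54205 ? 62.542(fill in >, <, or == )>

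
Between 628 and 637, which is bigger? 637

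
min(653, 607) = 607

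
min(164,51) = 51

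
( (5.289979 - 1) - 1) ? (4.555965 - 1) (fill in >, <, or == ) <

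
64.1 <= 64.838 True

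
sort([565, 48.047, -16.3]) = [-16.3, 48.047, 565]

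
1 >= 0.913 True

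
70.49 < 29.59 False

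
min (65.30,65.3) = 65.30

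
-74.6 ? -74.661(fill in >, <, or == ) >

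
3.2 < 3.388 True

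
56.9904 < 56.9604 False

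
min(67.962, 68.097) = 67.962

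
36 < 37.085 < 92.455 True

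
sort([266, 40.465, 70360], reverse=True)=[70360, 266, 40.465]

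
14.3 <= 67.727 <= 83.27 True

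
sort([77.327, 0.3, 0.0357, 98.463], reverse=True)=[98.463, 77.327, 0.3, 0.0357]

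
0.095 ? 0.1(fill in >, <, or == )<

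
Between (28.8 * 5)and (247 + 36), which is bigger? (247 + 36)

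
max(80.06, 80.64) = 80.64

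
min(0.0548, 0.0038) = 0.0038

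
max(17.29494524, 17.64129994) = 17.64129994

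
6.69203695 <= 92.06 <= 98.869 True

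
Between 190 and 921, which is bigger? 921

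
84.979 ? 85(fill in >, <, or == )<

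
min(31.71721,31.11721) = 31.11721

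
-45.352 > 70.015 False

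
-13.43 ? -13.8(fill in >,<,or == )>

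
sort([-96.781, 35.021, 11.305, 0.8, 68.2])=[-96.781, 0.8, 11.305, 35.021, 68.2]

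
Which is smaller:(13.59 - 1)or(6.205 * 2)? (6.205 * 2)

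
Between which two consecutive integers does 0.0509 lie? 0 and 1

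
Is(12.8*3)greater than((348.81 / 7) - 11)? No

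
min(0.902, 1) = 0.902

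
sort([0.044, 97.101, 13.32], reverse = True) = [97.101, 13.32, 0.044]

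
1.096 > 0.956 True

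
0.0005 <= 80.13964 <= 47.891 False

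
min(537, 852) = 537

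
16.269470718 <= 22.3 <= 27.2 True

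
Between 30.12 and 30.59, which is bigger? 30.59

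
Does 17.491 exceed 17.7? No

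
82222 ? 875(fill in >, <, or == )>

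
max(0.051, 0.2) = 0.2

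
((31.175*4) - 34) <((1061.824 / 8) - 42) True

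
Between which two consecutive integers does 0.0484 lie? 0 and 1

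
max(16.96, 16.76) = 16.96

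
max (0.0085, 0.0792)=0.0792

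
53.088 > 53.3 False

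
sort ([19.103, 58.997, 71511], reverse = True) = [71511, 58.997, 19.103]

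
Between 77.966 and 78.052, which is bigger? 78.052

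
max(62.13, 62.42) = 62.42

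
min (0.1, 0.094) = 0.094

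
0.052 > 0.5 False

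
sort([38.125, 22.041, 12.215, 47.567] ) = [12.215, 22.041, 38.125, 47.567]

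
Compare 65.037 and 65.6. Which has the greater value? 65.6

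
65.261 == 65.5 False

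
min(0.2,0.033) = 0.033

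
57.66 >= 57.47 True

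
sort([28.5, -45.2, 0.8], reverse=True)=[28.5, 0.8, -45.2]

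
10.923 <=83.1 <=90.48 True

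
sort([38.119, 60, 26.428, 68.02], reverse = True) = [68.02, 60, 38.119, 26.428]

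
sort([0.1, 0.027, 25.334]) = [0.027, 0.1, 25.334]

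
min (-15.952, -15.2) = -15.952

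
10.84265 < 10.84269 True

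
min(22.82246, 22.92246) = 22.82246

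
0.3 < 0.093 False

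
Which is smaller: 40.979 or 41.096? 40.979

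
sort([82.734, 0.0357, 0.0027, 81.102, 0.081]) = [0.0027, 0.0357, 0.081, 81.102, 82.734]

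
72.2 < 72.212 True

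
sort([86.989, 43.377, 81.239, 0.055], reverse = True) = [86.989, 81.239, 43.377, 0.055]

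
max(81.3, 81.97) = 81.97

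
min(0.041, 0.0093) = 0.0093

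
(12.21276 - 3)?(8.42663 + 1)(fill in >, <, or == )<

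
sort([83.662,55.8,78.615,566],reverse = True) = [566,83.662,78.615,55.8]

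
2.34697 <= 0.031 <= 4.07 False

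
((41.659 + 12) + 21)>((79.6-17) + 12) True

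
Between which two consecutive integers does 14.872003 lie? 14 and 15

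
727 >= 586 True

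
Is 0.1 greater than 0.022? Yes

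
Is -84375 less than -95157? No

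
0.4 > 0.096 True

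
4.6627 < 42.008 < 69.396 True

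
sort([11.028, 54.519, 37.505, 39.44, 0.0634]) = [0.0634, 11.028, 37.505, 39.44, 54.519]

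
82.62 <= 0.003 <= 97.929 False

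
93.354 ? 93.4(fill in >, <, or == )<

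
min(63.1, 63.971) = 63.1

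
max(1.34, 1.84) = 1.84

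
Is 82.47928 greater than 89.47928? No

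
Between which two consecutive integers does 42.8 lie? 42 and 43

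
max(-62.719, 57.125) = 57.125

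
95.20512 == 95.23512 False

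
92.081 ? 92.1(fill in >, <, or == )<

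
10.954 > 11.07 False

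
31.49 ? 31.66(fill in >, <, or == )<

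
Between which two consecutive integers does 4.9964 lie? 4 and 5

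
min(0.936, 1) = 0.936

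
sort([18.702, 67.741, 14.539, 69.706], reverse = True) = [69.706, 67.741, 18.702, 14.539]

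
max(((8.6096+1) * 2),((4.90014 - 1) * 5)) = 19.5007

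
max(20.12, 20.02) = 20.12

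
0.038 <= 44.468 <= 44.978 True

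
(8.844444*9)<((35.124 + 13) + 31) False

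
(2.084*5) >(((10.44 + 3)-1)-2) False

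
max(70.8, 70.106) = 70.8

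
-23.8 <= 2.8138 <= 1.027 False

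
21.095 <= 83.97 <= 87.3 True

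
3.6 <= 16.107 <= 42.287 True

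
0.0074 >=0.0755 False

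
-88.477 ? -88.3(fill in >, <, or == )<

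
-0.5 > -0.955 True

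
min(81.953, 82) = 81.953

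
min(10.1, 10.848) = 10.1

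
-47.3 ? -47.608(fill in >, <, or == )>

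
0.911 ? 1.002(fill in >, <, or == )<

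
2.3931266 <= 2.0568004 False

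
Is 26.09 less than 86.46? Yes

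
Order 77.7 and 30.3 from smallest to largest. 30.3, 77.7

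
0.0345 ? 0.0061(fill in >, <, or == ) >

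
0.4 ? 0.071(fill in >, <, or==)>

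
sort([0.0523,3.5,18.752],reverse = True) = [18.752,3.5,0.0523]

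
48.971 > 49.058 False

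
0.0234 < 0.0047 False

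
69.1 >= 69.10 True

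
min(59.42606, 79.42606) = 59.42606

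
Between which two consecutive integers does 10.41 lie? 10 and 11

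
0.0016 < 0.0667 True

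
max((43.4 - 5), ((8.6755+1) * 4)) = 38.702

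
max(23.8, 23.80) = 23.80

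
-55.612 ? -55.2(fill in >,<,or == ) <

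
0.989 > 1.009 False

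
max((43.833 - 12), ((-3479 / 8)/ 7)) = 31.833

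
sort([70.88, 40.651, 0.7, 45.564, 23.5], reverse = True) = [70.88, 45.564, 40.651, 23.5, 0.7]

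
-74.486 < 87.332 True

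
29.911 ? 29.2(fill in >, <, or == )>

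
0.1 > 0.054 True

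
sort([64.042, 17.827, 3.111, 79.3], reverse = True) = [79.3, 64.042, 17.827, 3.111]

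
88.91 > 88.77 True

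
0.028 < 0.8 True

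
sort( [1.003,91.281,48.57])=[1.003,48.57,91.281]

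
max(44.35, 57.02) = 57.02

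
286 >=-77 True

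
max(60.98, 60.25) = 60.98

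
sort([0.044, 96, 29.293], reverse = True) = [96, 29.293, 0.044]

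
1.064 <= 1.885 True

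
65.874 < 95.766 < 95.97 True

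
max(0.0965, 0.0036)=0.0965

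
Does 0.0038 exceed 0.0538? No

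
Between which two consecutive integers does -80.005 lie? -81 and -80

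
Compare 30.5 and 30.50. They are equal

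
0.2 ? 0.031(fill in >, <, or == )>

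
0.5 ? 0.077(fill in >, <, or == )>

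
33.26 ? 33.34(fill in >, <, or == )<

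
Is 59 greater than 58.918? Yes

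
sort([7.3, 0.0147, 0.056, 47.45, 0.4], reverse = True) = [47.45, 7.3, 0.4, 0.056, 0.0147]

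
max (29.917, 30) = 30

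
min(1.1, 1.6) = 1.1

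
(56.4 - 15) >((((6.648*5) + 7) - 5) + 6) True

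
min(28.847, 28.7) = 28.7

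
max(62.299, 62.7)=62.7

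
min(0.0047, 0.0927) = 0.0047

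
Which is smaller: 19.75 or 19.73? 19.73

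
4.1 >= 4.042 True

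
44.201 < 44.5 True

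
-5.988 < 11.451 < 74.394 True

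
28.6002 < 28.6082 True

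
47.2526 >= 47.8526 False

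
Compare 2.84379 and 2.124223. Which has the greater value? 2.84379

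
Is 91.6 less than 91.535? No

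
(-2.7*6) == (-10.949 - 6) False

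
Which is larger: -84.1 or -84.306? -84.1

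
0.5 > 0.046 True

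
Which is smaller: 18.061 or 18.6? 18.061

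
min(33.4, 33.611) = 33.4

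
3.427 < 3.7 True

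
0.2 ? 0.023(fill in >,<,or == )>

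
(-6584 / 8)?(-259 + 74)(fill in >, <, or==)<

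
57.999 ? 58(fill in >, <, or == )<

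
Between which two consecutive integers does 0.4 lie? 0 and 1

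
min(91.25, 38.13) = 38.13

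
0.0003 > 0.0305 False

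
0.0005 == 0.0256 False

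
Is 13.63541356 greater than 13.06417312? Yes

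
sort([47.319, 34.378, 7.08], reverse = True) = [47.319, 34.378, 7.08]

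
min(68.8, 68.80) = 68.8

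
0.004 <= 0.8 True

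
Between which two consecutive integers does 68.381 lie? 68 and 69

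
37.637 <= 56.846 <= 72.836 True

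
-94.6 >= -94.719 True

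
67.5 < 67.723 True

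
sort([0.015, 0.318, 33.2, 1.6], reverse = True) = [33.2, 1.6, 0.318, 0.015]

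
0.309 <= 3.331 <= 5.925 True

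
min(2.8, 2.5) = 2.5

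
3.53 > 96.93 False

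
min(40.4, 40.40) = 40.4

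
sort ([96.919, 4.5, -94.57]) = [-94.57, 4.5, 96.919]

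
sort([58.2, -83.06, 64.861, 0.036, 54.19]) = [-83.06, 0.036, 54.19, 58.2, 64.861]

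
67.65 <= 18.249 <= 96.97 False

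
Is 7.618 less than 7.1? No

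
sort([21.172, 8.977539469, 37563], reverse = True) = [37563, 21.172, 8.977539469]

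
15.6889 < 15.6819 False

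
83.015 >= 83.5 False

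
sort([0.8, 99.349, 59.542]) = [0.8, 59.542, 99.349]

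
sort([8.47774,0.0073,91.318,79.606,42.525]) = [0.0073,8.47774,42.525,79.606,91.318]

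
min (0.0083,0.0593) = 0.0083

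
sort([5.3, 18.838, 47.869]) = [5.3, 18.838, 47.869]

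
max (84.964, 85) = 85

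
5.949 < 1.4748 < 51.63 False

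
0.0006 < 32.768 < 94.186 True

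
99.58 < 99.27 False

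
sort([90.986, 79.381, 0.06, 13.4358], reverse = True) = [90.986, 79.381, 13.4358, 0.06]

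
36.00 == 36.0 True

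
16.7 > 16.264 True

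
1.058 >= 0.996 True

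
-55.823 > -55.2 False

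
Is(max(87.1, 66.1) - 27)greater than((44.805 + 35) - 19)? No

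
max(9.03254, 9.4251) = 9.4251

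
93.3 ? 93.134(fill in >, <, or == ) >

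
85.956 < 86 True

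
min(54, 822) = 54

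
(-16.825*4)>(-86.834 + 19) True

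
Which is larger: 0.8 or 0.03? 0.8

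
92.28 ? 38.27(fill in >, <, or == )>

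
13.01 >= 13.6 False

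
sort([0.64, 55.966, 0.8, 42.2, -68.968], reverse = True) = [55.966, 42.2, 0.8, 0.64, -68.968]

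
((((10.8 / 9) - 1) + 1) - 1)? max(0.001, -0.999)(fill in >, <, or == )>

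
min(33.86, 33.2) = 33.2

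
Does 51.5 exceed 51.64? No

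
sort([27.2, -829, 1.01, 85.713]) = [-829, 1.01, 27.2, 85.713]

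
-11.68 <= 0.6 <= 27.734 True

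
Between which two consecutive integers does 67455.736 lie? 67455 and 67456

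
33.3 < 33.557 True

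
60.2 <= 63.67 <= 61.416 False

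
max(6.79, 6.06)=6.79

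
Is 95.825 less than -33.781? No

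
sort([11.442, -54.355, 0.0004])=[-54.355, 0.0004, 11.442]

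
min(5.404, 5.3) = 5.3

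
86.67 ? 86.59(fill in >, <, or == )>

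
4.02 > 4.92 False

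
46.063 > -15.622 True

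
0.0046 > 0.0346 False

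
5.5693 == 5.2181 False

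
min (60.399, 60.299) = 60.299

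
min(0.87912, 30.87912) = 0.87912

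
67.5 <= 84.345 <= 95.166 True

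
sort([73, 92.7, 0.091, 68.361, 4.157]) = [0.091, 4.157, 68.361, 73, 92.7]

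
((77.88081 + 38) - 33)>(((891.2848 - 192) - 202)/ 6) True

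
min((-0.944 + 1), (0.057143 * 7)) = 0.056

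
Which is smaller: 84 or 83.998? 83.998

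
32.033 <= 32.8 True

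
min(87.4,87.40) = 87.4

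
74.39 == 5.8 False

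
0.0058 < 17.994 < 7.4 False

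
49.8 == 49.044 False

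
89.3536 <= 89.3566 True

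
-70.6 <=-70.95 False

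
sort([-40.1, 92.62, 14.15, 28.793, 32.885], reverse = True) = [92.62, 32.885, 28.793, 14.15, -40.1]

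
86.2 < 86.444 True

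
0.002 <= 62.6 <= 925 True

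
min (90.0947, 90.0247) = 90.0247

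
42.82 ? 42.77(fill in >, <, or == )>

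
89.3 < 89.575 True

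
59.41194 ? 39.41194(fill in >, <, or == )>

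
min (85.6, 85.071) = 85.071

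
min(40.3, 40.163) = 40.163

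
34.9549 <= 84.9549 True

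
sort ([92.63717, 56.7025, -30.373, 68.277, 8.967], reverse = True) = [92.63717, 68.277, 56.7025, 8.967, -30.373]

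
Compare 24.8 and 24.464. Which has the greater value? 24.8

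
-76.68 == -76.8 False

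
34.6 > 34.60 False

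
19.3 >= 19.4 False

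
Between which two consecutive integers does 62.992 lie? 62 and 63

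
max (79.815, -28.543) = 79.815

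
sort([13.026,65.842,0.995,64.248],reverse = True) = [65.842,64.248,13.026,0.995]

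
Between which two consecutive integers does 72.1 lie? 72 and 73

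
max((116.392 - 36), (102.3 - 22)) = 80.392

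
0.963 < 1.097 True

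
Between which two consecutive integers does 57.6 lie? 57 and 58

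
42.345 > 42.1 True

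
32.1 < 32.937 True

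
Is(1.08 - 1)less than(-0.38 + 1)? Yes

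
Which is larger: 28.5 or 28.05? 28.5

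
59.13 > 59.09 True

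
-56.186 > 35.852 False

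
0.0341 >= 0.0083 True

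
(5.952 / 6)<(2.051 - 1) True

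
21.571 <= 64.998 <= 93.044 True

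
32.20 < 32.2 False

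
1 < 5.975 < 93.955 True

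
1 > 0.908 True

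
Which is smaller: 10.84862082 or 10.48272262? 10.48272262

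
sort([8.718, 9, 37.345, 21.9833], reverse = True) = [37.345, 21.9833, 9, 8.718]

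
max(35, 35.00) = 35.00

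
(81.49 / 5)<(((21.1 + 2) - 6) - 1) False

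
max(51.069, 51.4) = 51.4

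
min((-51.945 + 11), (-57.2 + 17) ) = -40.945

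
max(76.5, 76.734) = 76.734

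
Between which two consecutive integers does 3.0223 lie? 3 and 4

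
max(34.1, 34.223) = 34.223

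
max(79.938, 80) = 80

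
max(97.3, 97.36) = 97.36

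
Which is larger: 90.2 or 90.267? 90.267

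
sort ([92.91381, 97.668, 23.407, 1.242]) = [1.242, 23.407, 92.91381, 97.668]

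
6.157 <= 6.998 True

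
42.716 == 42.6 False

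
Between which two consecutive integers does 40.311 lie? 40 and 41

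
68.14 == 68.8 False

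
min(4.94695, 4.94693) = 4.94693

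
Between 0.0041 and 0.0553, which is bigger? 0.0553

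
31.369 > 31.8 False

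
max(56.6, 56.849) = 56.849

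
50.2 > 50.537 False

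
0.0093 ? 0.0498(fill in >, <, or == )<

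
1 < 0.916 False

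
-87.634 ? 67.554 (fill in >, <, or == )<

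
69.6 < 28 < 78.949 False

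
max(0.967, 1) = 1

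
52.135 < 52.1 False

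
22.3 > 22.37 False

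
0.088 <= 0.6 True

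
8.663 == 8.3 False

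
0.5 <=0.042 False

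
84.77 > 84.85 False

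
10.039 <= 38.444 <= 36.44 False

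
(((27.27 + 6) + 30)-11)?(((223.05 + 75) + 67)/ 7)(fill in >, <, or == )>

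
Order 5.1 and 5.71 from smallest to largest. 5.1, 5.71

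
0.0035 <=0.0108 True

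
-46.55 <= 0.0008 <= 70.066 True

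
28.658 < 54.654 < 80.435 True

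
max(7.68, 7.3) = 7.68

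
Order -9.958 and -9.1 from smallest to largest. -9.958,-9.1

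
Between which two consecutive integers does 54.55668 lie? 54 and 55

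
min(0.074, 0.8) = 0.074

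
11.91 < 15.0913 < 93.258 True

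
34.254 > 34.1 True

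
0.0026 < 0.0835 True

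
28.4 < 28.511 True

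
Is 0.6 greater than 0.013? Yes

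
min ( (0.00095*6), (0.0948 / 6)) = 0.0057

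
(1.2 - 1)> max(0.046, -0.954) True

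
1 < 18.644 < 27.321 True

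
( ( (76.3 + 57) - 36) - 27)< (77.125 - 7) False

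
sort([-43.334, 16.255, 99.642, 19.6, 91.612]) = [-43.334, 16.255, 19.6, 91.612, 99.642]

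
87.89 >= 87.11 True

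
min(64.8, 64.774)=64.774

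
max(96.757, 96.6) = 96.757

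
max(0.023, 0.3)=0.3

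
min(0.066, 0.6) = 0.066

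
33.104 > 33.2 False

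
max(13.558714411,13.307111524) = 13.558714411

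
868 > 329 True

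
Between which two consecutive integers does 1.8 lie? 1 and 2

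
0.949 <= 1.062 True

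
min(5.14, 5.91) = 5.14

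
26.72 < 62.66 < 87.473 True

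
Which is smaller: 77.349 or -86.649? -86.649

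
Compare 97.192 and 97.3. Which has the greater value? 97.3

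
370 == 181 False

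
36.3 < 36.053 False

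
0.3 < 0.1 False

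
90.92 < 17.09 False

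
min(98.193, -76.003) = -76.003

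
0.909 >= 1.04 False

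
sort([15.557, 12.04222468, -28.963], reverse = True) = [15.557, 12.04222468, -28.963]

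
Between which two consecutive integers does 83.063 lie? 83 and 84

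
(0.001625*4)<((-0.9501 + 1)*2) True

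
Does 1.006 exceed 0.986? Yes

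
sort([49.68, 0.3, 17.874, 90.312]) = [0.3, 17.874, 49.68, 90.312]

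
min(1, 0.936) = 0.936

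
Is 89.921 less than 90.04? Yes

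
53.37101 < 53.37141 True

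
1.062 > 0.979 True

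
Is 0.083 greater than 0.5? No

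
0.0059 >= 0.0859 False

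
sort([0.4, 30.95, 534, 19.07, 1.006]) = [0.4, 1.006, 19.07, 30.95, 534]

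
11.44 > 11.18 True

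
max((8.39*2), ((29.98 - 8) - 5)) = 16.98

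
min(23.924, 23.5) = 23.5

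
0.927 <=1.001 True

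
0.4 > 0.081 True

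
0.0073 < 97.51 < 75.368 False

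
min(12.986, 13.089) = 12.986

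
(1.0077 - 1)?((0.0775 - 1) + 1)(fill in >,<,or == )<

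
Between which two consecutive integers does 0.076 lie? 0 and 1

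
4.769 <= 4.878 True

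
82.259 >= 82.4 False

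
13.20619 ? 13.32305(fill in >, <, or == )<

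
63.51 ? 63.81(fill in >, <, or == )<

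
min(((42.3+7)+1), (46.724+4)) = 50.3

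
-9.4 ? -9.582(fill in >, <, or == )>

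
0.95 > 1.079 False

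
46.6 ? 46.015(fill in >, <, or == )>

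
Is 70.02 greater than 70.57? No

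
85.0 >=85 True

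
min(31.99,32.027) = 31.99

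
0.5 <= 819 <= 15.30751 False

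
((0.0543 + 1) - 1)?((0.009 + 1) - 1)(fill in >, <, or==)>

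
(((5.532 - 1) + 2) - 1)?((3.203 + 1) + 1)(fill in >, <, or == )>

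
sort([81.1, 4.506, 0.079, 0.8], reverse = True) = [81.1, 4.506, 0.8, 0.079]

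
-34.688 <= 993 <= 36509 True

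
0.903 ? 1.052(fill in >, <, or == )<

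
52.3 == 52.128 False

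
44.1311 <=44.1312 True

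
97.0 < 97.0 False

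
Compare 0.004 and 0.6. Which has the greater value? 0.6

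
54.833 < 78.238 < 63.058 False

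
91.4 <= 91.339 False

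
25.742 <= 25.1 False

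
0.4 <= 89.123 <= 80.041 False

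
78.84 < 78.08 False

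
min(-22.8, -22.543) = -22.8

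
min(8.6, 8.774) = 8.6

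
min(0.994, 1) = 0.994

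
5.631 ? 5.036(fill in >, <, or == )>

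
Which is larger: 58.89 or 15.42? 58.89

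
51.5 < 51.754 True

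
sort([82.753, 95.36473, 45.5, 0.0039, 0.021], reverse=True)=[95.36473, 82.753, 45.5, 0.021, 0.0039]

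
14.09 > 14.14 False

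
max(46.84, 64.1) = 64.1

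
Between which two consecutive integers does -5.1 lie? -6 and -5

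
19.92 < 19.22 False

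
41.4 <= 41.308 False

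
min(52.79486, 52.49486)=52.49486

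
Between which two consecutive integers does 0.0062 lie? 0 and 1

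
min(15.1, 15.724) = 15.1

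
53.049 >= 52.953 True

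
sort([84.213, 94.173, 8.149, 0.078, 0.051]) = [0.051, 0.078, 8.149, 84.213, 94.173]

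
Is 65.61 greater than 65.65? No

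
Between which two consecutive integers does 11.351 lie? 11 and 12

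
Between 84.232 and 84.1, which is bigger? 84.232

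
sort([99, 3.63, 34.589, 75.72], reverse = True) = [99, 75.72, 34.589, 3.63]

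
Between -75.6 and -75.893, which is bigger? -75.6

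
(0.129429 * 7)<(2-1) True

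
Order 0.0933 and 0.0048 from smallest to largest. 0.0048, 0.0933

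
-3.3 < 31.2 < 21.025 False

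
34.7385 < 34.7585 True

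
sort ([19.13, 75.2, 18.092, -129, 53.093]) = [-129, 18.092, 19.13, 53.093, 75.2]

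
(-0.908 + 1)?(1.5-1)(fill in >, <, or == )<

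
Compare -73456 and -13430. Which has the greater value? -13430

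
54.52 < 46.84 False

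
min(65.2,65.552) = 65.2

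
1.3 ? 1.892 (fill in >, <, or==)<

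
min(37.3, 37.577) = 37.3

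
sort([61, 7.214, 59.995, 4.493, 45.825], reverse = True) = [61, 59.995, 45.825, 7.214, 4.493]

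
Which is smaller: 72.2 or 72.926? 72.2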